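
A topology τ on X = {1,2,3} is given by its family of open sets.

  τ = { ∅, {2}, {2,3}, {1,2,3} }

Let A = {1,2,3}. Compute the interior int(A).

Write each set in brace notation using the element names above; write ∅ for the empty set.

opens ⊆ A: ∅, {2}, {2,3}, {1,2,3}; union → int = {1,2,3}

{1,2,3}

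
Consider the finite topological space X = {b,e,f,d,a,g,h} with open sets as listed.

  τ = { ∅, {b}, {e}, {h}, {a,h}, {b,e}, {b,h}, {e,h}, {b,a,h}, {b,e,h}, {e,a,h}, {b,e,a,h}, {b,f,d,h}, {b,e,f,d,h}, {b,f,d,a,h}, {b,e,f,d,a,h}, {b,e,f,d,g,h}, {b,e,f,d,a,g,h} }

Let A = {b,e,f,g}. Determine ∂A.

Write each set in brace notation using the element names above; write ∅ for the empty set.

{f,d,g}

opens ⊆ A: ∅, {b}, {e}, {b,e}; union → int = {b,e}
complement {d,a,h}; its interior {a,h}; cl(A) = X∖{a,h} = {b,e,f,d,g}
boundary = {b,e,f,d,g} ∖ {b,e} = {f,d,g}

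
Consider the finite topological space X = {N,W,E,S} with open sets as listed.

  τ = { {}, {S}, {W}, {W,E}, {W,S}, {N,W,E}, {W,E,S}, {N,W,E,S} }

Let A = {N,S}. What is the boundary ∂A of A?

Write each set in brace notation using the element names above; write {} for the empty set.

U open, U⊆A: {}, {S}. int(A) = ⋃ = {S}
X∖A={W,E}, int(X∖A)={W,E}, hence cl(A)={N,S}
∂A: remove int from cl → {N}

{N}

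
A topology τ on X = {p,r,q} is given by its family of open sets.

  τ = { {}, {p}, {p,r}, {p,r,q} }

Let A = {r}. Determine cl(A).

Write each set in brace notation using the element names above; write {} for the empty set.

complement {p,q}; its interior {p}; cl(A) = X∖{p} = {r,q}

{r,q}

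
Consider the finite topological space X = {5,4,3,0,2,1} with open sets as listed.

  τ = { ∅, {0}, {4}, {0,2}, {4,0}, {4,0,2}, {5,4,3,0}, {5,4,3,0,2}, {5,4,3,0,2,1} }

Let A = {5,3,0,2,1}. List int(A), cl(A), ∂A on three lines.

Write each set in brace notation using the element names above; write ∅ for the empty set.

int(A) = {0,2}
cl(A)  = {5,3,0,2,1}
∂A     = {5,3,1}

opens ⊆ A: ∅, {0}, {0,2}; union → int = {0,2}
complement {4}; its interior {4}; cl(A) = X∖{4} = {5,3,0,2,1}
boundary = {5,3,0,2,1} ∖ {0,2} = {5,3,1}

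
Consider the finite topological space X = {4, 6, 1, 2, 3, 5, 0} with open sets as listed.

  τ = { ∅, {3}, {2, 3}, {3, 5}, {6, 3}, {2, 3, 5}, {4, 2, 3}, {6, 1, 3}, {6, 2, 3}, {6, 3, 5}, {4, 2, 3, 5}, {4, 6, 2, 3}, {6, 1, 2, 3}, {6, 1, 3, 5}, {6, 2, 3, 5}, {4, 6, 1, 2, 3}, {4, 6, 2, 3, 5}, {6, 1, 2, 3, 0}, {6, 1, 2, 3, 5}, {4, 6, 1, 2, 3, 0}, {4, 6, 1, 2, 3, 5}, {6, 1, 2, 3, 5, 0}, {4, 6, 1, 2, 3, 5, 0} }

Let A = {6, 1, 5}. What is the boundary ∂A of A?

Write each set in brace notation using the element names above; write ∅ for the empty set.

{6, 1, 5, 0}

opens ⊆ A: ∅; union → int = ∅
complement {4, 2, 3, 0}; its interior {4, 2, 3}; cl(A) = X∖{4, 2, 3} = {6, 1, 5, 0}
boundary = {6, 1, 5, 0} ∖ ∅ = {6, 1, 5, 0}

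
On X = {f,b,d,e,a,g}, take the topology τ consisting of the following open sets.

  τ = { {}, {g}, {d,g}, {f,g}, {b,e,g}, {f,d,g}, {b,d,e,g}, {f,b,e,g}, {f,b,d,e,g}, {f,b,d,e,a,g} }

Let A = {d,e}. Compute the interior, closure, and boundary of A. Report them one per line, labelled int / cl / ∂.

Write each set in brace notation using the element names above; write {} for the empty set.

int(A) = {}
cl(A)  = {b,d,e,a}
∂A     = {b,d,e,a}

open subsets of A: {}; so int(A) = {}
closure: X∖int(X∖A) = X∖{f,g} = {b,d,e,a}
∂A = {b,d,e,a} minus {} = {b,d,e,a}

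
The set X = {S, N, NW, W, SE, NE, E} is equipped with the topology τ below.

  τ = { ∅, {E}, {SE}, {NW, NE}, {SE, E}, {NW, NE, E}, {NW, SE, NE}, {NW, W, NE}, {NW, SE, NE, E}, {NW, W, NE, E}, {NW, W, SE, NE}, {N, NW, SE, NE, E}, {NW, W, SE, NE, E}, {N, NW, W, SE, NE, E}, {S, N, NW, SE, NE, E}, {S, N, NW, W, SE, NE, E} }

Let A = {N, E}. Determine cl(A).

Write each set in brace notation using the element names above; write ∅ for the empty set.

{S, N, E}

X∖A={S, NW, W, SE, NE}, int(X∖A)={NW, W, SE, NE}, hence cl(A)={S, N, E}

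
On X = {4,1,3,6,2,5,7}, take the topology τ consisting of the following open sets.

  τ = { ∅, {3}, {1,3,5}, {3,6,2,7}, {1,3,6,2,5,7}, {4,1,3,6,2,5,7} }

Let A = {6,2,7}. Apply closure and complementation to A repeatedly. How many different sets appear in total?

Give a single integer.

cl via duality: int({4,1,3,5}) = {1,3,5}, so X∖{1,3,5} = {4,6,2,7}
Write k for closure, c for complement:
  1. A     = {6,2,7}
  2. kA    = {4,6,2,7}
  3. cA    = {4,1,3,5}
  4. ckA   = {1,3,5}
  5. kcA   = {4,1,3,6,2,5,7}
  6. ckcA  = ∅
applying k or c yields no new set

6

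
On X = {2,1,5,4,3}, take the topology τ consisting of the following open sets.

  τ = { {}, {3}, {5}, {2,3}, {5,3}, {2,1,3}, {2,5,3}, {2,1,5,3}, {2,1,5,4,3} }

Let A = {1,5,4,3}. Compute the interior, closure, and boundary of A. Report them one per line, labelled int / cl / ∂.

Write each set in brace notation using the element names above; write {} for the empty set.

int(A) = {5,3}
cl(A)  = {2,1,5,4,3}
∂A     = {2,1,4}

interior: largest open inside A is {5,3} (from {}, {5}, {3}, {5,3})
cl via duality: int({2}) = {}, so X∖{} = {2,1,5,4,3}
cl∖int = {2,1,4}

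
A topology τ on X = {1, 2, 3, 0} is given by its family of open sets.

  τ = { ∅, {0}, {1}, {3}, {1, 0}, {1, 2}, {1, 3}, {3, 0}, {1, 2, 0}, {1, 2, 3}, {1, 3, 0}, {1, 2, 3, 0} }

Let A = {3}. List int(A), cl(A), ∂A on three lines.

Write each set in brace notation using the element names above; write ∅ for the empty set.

int(A) = {3}
cl(A)  = {3}
∂A     = ∅

U open, U⊆A: ∅, {3}. int(A) = ⋃ = {3}
X∖A={1, 2, 0}, int(X∖A)={1, 2, 0}, hence cl(A)={3}
∂A: remove int from cl → ∅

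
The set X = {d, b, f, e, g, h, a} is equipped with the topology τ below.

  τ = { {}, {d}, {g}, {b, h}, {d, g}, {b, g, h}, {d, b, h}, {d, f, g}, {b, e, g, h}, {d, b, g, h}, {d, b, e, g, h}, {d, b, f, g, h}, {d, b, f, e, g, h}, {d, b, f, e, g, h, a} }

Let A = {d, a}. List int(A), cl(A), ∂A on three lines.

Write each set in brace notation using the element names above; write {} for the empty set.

int(A) = {d}
cl(A)  = {d, f, a}
∂A     = {f, a}

interior: largest open inside A is {d} (from {}, {d})
cl via duality: int({b, f, e, g, h}) = {b, e, g, h}, so X∖{b, e, g, h} = {d, f, a}
cl∖int = {f, a}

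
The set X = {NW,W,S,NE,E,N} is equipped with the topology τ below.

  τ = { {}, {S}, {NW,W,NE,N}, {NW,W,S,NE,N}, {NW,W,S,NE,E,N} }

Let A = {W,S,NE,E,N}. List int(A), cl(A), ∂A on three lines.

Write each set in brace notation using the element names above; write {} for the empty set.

int(A) = {S}
cl(A)  = {NW,W,S,NE,E,N}
∂A     = {NW,W,NE,E,N}

U open, U⊆A: {}, {S}. int(A) = ⋃ = {S}
X∖A={NW}, int(X∖A)={}, hence cl(A)={NW,W,S,NE,E,N}
∂A: remove int from cl → {NW,W,NE,E,N}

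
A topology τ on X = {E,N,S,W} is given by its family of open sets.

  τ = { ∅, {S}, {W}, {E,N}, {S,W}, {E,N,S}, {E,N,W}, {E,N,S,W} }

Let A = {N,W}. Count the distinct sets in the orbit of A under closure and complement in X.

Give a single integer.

complement {E,S}; its interior {S}; cl(A) = X∖{S} = {E,N,W}
With k = closure, c = complement:
  1. A     = {N,W}
  2. kA    = {E,N,W}
  3. cA    = {E,S}
  4. ckA   = {S}
  5. kcA   = {E,N,S}
  6. ckcA  = {W}
k, c of each give nothing new

6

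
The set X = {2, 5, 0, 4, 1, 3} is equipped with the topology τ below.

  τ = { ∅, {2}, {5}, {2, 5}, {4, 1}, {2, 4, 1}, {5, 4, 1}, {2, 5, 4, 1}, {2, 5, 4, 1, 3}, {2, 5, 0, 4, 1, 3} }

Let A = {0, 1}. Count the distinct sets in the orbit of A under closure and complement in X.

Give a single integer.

closure: X∖int(X∖A) = X∖{2, 5} = {0, 4, 1, 3}
Let k=closure and c=complement:
  1. A     = {0, 1}
  2. kA    = {0, 4, 1, 3}
  3. cA    = {2, 5, 4, 3}
  4. ckA   = {2, 5}
  5. kcA   = {2, 5, 0, 4, 1, 3}
  6. kckA  = {2, 5, 0, 3}
  7. ckcA  = ∅
  8. ckckA = {4, 1}
— saturated at 8

8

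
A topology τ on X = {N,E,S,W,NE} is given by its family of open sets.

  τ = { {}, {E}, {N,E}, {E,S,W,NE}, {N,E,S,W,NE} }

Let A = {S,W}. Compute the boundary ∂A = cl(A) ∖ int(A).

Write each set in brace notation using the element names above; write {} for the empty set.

interior: largest open inside A is {} (from {})
cl via duality: int({N,E,NE}) = {N,E}, so X∖{N,E} = {S,W,NE}
cl∖int = {S,W,NE}

{S,W,NE}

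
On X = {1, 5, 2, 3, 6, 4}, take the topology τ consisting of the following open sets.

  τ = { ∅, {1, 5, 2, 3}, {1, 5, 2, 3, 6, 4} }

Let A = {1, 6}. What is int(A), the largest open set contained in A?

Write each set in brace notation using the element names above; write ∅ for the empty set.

interior: largest open inside A is ∅ (from ∅)

∅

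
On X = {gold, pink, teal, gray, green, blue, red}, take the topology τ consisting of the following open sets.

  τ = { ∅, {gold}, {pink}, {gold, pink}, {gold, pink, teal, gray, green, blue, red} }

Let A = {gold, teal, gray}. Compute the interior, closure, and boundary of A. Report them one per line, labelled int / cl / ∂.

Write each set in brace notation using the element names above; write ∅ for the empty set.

open subsets of A: ∅, {gold}; so int(A) = {gold}
closure: X∖int(X∖A) = X∖{pink} = {gold, teal, gray, green, blue, red}
∂A = {gold, teal, gray, green, blue, red} minus {gold} = {teal, gray, green, blue, red}

int(A) = {gold}
cl(A)  = {gold, teal, gray, green, blue, red}
∂A     = {teal, gray, green, blue, red}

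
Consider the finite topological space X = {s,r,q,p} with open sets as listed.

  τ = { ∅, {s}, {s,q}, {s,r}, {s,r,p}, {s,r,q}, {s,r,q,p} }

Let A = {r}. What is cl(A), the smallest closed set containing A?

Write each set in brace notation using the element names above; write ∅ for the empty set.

closure: X∖int(X∖A) = X∖{s,q} = {r,p}

{r,p}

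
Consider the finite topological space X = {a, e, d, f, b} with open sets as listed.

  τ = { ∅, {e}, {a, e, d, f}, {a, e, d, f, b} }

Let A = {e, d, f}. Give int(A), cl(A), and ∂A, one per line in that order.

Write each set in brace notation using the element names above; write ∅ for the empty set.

opens ⊆ A: ∅, {e}; union → int = {e}
complement {a, b}; its interior ∅; cl(A) = X∖∅ = {a, e, d, f, b}
boundary = {a, e, d, f, b} ∖ {e} = {a, d, f, b}

int(A) = {e}
cl(A)  = {a, e, d, f, b}
∂A     = {a, d, f, b}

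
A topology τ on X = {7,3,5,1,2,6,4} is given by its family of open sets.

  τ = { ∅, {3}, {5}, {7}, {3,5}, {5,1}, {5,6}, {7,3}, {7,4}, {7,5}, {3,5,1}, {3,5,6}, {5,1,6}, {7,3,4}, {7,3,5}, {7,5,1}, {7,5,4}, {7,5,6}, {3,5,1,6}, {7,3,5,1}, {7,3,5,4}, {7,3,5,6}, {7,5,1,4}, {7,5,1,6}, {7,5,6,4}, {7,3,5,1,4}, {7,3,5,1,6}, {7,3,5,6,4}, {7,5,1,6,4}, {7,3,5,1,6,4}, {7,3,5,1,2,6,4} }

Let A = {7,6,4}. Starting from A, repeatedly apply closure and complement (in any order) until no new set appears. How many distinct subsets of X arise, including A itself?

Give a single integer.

8

closure: X∖int(X∖A) = X∖{3,5,1} = {7,2,6,4}
Let k=closure and c=complement:
  1. A     = {7,6,4}
  2. kA    = {7,2,6,4}
  3. cA    = {3,5,1,2}
  4. ckA   = {3,5,1}
  5. kcA   = {3,5,1,2,6}
  6. ckcA  = {7,4}
  7. kckcA = {7,2,4}
  8. ckckcA = {3,5,1,6}
— saturated at 8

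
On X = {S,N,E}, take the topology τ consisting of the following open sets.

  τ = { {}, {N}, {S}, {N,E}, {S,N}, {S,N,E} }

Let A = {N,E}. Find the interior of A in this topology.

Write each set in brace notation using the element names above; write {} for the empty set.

opens ⊆ A: {}, {N}, {N,E}; union → int = {N,E}

{N,E}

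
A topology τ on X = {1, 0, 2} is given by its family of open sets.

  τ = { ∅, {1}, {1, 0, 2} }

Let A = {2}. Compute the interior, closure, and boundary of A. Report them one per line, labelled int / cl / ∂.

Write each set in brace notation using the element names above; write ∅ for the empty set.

interior: largest open inside A is ∅ (from ∅)
cl via duality: int({1, 0}) = {1}, so X∖{1} = {0, 2}
cl∖int = {0, 2}

int(A) = ∅
cl(A)  = {0, 2}
∂A     = {0, 2}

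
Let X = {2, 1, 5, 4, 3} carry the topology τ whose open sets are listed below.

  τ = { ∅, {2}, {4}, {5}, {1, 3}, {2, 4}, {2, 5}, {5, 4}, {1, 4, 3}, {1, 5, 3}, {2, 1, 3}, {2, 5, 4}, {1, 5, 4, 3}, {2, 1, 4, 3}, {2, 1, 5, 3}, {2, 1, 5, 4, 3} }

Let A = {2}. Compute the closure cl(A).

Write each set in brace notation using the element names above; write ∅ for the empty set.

X∖A={1, 5, 4, 3}, int(X∖A)={1, 5, 4, 3}, hence cl(A)={2}

{2}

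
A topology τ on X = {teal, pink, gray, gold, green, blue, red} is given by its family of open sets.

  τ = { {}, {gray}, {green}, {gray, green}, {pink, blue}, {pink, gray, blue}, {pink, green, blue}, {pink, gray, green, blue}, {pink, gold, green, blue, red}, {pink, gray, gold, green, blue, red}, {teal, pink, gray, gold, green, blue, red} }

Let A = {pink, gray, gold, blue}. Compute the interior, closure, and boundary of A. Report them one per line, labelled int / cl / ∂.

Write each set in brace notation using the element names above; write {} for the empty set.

int(A) = {pink, gray, blue}
cl(A)  = {teal, pink, gray, gold, blue, red}
∂A     = {teal, gold, red}

U open, U⊆A: {}, {gray}, {pink, blue}, {pink, gray, blue}. int(A) = ⋃ = {pink, gray, blue}
X∖A={teal, green, red}, int(X∖A)={green}, hence cl(A)={teal, pink, gray, gold, blue, red}
∂A: remove int from cl → {teal, gold, red}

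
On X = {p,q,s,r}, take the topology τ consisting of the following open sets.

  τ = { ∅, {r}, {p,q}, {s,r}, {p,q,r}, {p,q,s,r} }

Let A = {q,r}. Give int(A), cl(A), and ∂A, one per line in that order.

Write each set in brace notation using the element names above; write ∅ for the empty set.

int(A) = {r}
cl(A)  = {p,q,s,r}
∂A     = {p,q,s}

opens ⊆ A: ∅, {r}; union → int = {r}
complement {p,s}; its interior ∅; cl(A) = X∖∅ = {p,q,s,r}
boundary = {p,q,s,r} ∖ {r} = {p,q,s}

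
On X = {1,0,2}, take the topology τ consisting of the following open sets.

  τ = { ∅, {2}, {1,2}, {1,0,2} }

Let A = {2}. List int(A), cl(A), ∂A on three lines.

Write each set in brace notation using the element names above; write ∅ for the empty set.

open subsets of A: ∅, {2}; so int(A) = {2}
closure: X∖int(X∖A) = X∖∅ = {1,0,2}
∂A = {1,0,2} minus {2} = {1,0}

int(A) = {2}
cl(A)  = {1,0,2}
∂A     = {1,0}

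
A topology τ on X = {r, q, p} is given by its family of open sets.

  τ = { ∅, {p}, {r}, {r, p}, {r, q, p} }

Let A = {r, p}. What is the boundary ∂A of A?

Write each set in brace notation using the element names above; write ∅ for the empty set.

open subsets of A: ∅, {r}, {p}, {r, p}; so int(A) = {r, p}
closure: X∖int(X∖A) = X∖∅ = {r, q, p}
∂A = {r, q, p} minus {r, p} = {q}

{q}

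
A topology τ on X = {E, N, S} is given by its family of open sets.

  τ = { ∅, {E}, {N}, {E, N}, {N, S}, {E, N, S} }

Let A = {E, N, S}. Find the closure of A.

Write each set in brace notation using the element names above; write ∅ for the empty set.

{E, N, S}

X∖A=∅, int(X∖A)=∅, hence cl(A)={E, N, S}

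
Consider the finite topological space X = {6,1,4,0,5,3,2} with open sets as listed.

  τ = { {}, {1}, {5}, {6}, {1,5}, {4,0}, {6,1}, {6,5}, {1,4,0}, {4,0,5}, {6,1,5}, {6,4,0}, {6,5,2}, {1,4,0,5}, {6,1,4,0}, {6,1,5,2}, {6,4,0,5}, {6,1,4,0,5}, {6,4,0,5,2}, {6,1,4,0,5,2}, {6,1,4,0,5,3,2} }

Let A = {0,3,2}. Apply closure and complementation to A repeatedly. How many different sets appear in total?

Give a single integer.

10

closure: X∖int(X∖A) = X∖{6,1,5} = {4,0,3,2}
Let k=closure and c=complement:
  1. A     = {0,3,2}
  2. kA    = {4,0,3,2}
  3. cA    = {6,1,4,5}
  4. ckA   = {6,1,5}
  5. kcA   = {6,1,4,0,5,3,2}
  6. kckA  = {6,1,5,3,2}
  7. ckcA  = {}
  8. ckckA = {4,0}
  9. kckckA = {4,0,3}
  10. ckckckA = {6,1,5,2}
— saturated at 10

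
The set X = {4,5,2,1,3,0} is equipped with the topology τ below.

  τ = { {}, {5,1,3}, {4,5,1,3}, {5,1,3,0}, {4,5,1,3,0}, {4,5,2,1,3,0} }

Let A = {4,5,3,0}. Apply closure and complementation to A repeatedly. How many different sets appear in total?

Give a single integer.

4

closure: X∖int(X∖A) = X∖{} = {4,5,2,1,3,0}
Let k=closure and c=complement:
  1. A     = {4,5,3,0}
  2. kA    = {4,5,2,1,3,0}
  3. cA    = {2,1}
  4. ckA   = {}
— saturated at 4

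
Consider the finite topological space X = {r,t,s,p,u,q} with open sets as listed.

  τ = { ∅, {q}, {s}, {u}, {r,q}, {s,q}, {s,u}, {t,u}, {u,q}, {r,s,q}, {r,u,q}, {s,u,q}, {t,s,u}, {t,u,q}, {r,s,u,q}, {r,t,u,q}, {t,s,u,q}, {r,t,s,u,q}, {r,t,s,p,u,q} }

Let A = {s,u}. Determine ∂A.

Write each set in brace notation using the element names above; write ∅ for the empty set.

{t,p}

opens ⊆ A: ∅, {u}, {s}, {s,u}; union → int = {s,u}
complement {r,t,p,q}; its interior {r,q}; cl(A) = X∖{r,q} = {t,s,p,u}
boundary = {t,s,p,u} ∖ {s,u} = {t,p}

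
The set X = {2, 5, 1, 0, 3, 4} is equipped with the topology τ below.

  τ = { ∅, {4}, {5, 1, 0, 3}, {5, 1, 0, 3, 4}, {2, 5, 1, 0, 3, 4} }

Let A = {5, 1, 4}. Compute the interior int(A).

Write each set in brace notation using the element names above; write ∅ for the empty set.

interior: largest open inside A is {4} (from ∅, {4})

{4}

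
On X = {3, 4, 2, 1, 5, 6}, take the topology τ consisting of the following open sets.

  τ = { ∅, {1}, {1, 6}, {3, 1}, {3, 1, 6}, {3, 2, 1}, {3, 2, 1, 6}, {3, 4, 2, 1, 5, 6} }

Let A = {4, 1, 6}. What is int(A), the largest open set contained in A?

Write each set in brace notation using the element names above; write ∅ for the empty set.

{1, 6}

opens ⊆ A: ∅, {1}, {1, 6}; union → int = {1, 6}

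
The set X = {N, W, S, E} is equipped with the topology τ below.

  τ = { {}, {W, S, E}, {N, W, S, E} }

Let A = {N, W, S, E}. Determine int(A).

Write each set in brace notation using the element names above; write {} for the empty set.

{N, W, S, E}

opens ⊆ A: {}, {W, S, E}, {N, W, S, E}; union → int = {N, W, S, E}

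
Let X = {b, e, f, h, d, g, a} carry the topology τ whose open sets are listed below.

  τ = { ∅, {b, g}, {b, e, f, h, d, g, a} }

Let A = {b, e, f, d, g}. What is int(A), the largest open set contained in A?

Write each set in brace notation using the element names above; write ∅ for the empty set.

open subsets of A: ∅, {b, g}; so int(A) = {b, g}

{b, g}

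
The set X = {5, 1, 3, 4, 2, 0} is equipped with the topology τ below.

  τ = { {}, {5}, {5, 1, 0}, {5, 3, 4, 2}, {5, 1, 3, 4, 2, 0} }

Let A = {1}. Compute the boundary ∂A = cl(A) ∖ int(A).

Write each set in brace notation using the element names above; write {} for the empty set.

{1, 0}

open subsets of A: {}; so int(A) = {}
closure: X∖int(X∖A) = X∖{5, 3, 4, 2} = {1, 0}
∂A = {1, 0} minus {} = {1, 0}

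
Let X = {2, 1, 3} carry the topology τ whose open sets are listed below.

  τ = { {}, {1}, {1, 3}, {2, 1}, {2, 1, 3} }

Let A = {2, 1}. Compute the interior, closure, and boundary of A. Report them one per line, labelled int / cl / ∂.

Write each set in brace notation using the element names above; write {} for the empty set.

int(A) = {2, 1}
cl(A)  = {2, 1, 3}
∂A     = {3}

opens ⊆ A: {}, {1}, {2, 1}; union → int = {2, 1}
complement {3}; its interior {}; cl(A) = X∖{} = {2, 1, 3}
boundary = {2, 1, 3} ∖ {2, 1} = {3}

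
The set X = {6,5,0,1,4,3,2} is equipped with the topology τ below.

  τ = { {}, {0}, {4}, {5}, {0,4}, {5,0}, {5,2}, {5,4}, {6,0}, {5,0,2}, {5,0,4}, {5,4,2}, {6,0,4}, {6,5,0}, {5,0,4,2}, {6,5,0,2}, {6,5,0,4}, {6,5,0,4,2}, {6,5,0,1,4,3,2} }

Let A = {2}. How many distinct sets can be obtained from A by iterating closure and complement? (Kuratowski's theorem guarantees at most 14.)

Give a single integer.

6

closure: X∖int(X∖A) = X∖{6,5,0,4} = {1,3,2}
Let k=closure and c=complement:
  1. A     = {2}
  2. kA    = {1,3,2}
  3. cA    = {6,5,0,1,4,3}
  4. ckA   = {6,5,0,4}
  5. kcA   = {6,5,0,1,4,3,2}
  6. ckcA  = {}
— saturated at 6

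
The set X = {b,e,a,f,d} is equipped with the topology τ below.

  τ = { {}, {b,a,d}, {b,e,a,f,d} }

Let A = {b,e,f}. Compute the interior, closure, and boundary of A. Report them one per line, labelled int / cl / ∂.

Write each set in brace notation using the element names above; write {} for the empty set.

int(A) = {}
cl(A)  = {b,e,a,f,d}
∂A     = {b,e,a,f,d}

open subsets of A: {}; so int(A) = {}
closure: X∖int(X∖A) = X∖{} = {b,e,a,f,d}
∂A = {b,e,a,f,d} minus {} = {b,e,a,f,d}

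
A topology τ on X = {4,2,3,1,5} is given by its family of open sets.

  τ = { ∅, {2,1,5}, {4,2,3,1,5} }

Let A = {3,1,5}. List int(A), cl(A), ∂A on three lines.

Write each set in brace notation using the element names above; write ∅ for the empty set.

int(A) = ∅
cl(A)  = {4,2,3,1,5}
∂A     = {4,2,3,1,5}

interior: largest open inside A is ∅ (from ∅)
cl via duality: int({4,2}) = ∅, so X∖∅ = {4,2,3,1,5}
cl∖int = {4,2,3,1,5}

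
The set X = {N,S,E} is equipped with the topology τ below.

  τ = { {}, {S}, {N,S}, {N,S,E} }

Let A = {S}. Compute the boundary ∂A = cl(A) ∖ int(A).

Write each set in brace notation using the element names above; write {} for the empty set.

interior: largest open inside A is {S} (from {}, {S})
cl via duality: int({N,E}) = {}, so X∖{} = {N,S,E}
cl∖int = {N,E}

{N,E}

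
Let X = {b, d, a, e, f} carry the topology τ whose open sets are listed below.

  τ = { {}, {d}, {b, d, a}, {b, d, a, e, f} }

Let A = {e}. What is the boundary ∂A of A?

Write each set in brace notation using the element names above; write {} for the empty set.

{e, f}

opens ⊆ A: {}; union → int = {}
complement {b, d, a, f}; its interior {b, d, a}; cl(A) = X∖{b, d, a} = {e, f}
boundary = {e, f} ∖ {} = {e, f}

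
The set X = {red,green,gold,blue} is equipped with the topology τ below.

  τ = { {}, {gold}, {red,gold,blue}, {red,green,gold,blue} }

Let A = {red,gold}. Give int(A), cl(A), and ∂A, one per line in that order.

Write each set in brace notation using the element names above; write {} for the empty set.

int(A) = {gold}
cl(A)  = {red,green,gold,blue}
∂A     = {red,green,blue}

interior: largest open inside A is {gold} (from {}, {gold})
cl via duality: int({green,blue}) = {}, so X∖{} = {red,green,gold,blue}
cl∖int = {red,green,blue}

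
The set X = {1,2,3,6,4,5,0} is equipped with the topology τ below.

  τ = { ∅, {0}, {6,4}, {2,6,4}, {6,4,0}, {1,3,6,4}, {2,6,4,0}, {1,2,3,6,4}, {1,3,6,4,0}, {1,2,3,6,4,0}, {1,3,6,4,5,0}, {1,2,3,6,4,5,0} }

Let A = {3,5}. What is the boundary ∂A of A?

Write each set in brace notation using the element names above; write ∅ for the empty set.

{1,3,5}

opens ⊆ A: ∅; union → int = ∅
complement {1,2,6,4,0}; its interior {2,6,4,0}; cl(A) = X∖{2,6,4,0} = {1,3,5}
boundary = {1,3,5} ∖ ∅ = {1,3,5}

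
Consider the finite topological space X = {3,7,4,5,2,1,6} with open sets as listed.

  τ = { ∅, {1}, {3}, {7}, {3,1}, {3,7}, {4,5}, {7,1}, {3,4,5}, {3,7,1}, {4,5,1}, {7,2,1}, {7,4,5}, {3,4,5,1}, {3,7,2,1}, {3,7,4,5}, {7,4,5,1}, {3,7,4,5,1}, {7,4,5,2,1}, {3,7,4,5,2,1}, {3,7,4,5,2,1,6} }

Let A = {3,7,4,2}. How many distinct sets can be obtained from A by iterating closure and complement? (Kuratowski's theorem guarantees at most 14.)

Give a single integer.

10

complement {5,1,6}; its interior {1}; cl(A) = X∖{1} = {3,7,4,5,2,6}
With k = closure, c = complement:
  1. A     = {3,7,4,2}
  2. kA    = {3,7,4,5,2,6}
  3. cA    = {5,1,6}
  4. ckA   = {1}
  5. kcA   = {4,5,2,1,6}
  6. kckA  = {2,1,6}
  7. ckcA  = {3,7}
  8. ckckA = {3,7,4,5}
  9. kckcA = {3,7,2,6}
  10. ckckcA = {4,5,1}
k, c of each give nothing new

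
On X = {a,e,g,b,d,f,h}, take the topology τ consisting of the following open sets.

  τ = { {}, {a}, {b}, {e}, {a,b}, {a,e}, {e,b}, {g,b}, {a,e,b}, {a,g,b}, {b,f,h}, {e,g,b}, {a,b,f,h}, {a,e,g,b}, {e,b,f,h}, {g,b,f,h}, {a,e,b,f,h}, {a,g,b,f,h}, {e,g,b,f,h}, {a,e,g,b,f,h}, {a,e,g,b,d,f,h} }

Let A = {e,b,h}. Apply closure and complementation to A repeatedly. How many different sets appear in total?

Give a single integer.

X∖A={a,g,d,f}, int(X∖A)={a}, hence cl(A)={e,g,b,d,f,h}
Orbit (k=closure, c=complement):
  1. A     = {e,b,h}
  2. kA    = {e,g,b,d,f,h}
  3. cA    = {a,g,d,f}
  4. ckA   = {a}
  5. kcA   = {a,g,d,f,h}
  6. kckA  = {a,d}
  7. ckcA  = {e,b}
  8. ckckA = {e,g,b,f,h}
(closed under both — stop)

8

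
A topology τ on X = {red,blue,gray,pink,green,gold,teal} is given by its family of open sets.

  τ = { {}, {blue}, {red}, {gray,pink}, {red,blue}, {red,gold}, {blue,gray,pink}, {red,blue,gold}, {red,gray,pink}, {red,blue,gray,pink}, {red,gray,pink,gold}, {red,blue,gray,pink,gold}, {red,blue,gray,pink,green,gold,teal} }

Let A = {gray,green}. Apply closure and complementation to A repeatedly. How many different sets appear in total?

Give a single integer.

cl via duality: int({red,blue,pink,gold,teal}) = {red,blue,gold}, so X∖{red,blue,gold} = {gray,pink,green,teal}
Write k for closure, c for complement:
  1. A     = {gray,green}
  2. kA    = {gray,pink,green,teal}
  3. cA    = {red,blue,pink,gold,teal}
  4. ckA   = {red,blue,gold}
  5. kcA   = {red,blue,gray,pink,green,gold,teal}
  6. kckA  = {red,blue,green,gold,teal}
  7. ckcA  = {}
  8. ckckA = {gray,pink}
applying k or c yields no new set

8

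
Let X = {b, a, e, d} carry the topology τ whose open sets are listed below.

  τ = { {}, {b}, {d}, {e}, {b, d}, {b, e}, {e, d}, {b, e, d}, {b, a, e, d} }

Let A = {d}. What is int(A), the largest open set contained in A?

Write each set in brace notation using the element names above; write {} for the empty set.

{d}

interior: largest open inside A is {d} (from {}, {d})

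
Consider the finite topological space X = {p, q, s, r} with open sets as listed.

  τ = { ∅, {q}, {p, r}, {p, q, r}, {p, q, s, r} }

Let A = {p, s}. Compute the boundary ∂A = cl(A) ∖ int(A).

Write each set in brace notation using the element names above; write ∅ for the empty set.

open subsets of A: ∅; so int(A) = ∅
closure: X∖int(X∖A) = X∖{q} = {p, s, r}
∂A = {p, s, r} minus ∅ = {p, s, r}

{p, s, r}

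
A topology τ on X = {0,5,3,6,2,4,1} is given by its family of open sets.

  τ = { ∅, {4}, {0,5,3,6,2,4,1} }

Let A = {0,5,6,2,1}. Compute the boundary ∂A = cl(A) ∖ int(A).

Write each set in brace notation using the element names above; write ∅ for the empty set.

{0,5,3,6,2,1}

U open, U⊆A: ∅. int(A) = ⋃ = ∅
X∖A={3,4}, int(X∖A)={4}, hence cl(A)={0,5,3,6,2,1}
∂A: remove int from cl → {0,5,3,6,2,1}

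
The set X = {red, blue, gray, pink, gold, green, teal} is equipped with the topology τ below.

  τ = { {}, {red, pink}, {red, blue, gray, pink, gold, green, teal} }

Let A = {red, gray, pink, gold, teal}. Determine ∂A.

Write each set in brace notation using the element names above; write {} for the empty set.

{blue, gray, gold, green, teal}

U open, U⊆A: {}, {red, pink}. int(A) = ⋃ = {red, pink}
X∖A={blue, green}, int(X∖A)={}, hence cl(A)={red, blue, gray, pink, gold, green, teal}
∂A: remove int from cl → {blue, gray, gold, green, teal}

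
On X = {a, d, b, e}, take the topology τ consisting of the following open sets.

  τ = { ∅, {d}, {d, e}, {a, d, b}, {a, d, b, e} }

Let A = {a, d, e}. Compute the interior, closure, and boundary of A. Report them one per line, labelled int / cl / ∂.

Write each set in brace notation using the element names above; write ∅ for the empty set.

int(A) = {d, e}
cl(A)  = {a, d, b, e}
∂A     = {a, b}

interior: largest open inside A is {d, e} (from ∅, {d}, {d, e})
cl via duality: int({b}) = ∅, so X∖∅ = {a, d, b, e}
cl∖int = {a, b}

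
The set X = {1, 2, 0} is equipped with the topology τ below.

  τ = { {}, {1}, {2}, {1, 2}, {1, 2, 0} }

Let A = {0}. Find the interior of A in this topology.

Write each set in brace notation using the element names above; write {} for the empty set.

{}

opens ⊆ A: {}; union → int = {}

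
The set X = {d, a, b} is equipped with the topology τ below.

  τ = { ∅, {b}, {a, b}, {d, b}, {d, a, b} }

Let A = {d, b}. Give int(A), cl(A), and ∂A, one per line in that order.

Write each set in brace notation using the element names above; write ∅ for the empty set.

int(A) = {d, b}
cl(A)  = {d, a, b}
∂A     = {a}

interior: largest open inside A is {d, b} (from ∅, {b}, {d, b})
cl via duality: int({a}) = ∅, so X∖∅ = {d, a, b}
cl∖int = {a}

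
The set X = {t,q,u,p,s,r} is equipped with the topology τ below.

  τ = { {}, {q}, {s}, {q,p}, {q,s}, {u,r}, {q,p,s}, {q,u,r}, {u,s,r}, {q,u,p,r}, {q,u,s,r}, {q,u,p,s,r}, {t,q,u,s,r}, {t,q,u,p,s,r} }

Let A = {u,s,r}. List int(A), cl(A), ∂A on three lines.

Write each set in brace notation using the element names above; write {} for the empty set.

int(A) = {u,s,r}
cl(A)  = {t,u,s,r}
∂A     = {t}

opens ⊆ A: {}, {s}, {u,r}, {u,s,r}; union → int = {u,s,r}
complement {t,q,p}; its interior {q,p}; cl(A) = X∖{q,p} = {t,u,s,r}
boundary = {t,u,s,r} ∖ {u,s,r} = {t}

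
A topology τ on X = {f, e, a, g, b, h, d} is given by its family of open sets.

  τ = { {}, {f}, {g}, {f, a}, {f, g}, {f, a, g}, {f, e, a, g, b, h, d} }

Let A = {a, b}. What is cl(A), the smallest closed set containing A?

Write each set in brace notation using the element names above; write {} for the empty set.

cl via duality: int({f, e, g, h, d}) = {f, g}, so X∖{f, g} = {e, a, b, h, d}

{e, a, b, h, d}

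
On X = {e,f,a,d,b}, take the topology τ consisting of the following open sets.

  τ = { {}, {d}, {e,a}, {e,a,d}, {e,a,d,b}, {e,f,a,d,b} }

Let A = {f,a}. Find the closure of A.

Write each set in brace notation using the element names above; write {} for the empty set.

cl via duality: int({e,d,b}) = {d}, so X∖{d} = {e,f,a,b}

{e,f,a,b}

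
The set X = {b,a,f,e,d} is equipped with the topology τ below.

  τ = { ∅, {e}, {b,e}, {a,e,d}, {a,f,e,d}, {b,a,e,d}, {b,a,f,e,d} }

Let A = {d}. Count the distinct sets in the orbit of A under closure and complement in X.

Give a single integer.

6

closure: X∖int(X∖A) = X∖{b,e} = {a,f,d}
Let k=closure and c=complement:
  1. A     = {d}
  2. kA    = {a,f,d}
  3. cA    = {b,a,f,e}
  4. ckA   = {b,e}
  5. kcA   = {b,a,f,e,d}
  6. ckcA  = ∅
— saturated at 6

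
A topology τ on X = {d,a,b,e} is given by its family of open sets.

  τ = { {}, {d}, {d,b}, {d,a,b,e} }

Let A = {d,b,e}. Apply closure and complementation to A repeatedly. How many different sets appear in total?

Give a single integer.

6

X∖A={a}, int(X∖A)={}, hence cl(A)={d,a,b,e}
Orbit (k=closure, c=complement):
  1. A     = {d,b,e}
  2. kA    = {d,a,b,e}
  3. cA    = {a}
  4. ckA   = {}
  5. kcA   = {a,e}
  6. ckcA  = {d,b}
(closed under both — stop)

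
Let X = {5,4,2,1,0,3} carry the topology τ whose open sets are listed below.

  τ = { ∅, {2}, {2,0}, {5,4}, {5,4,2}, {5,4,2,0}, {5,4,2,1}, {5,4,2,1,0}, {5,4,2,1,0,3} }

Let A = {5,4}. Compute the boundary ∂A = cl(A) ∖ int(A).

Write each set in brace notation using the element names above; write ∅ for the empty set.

interior: largest open inside A is {5,4} (from ∅, {5,4})
cl via duality: int({2,1,0,3}) = {2,0}, so X∖{2,0} = {5,4,1,3}
cl∖int = {1,3}

{1,3}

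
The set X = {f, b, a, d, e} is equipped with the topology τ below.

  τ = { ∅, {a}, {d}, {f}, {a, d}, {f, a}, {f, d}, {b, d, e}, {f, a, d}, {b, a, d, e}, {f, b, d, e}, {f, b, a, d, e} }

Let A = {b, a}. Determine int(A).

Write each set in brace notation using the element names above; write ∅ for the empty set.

open subsets of A: ∅, {a}; so int(A) = {a}

{a}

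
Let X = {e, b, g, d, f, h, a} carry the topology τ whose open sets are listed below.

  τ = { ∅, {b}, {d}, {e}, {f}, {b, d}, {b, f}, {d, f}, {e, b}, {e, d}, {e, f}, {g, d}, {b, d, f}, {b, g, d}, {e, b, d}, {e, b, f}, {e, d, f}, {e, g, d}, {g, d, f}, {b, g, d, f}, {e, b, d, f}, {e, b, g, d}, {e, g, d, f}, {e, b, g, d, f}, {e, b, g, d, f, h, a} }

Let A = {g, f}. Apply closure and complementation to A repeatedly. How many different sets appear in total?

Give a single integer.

cl via duality: int({e, b, d, h, a}) = {e, b, d}, so X∖{e, b, d} = {g, f, h, a}
Write k for closure, c for complement:
  1. A     = {g, f}
  2. kA    = {g, f, h, a}
  3. cA    = {e, b, d, h, a}
  4. ckA   = {e, b, d}
  5. kcA   = {e, b, g, d, h, a}
  6. ckcA  = {f}
  7. kckcA = {f, h, a}
  8. ckckcA = {e, b, g, d}
applying k or c yields no new set

8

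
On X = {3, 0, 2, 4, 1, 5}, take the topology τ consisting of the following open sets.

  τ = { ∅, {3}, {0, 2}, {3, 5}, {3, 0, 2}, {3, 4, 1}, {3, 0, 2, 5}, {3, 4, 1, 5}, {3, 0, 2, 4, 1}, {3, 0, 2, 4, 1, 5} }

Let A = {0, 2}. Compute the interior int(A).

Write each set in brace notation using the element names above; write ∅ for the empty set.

{0, 2}

open subsets of A: ∅, {0, 2}; so int(A) = {0, 2}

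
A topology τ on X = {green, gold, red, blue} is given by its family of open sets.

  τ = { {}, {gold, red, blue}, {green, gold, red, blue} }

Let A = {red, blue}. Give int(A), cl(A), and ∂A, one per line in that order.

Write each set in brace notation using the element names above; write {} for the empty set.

int(A) = {}
cl(A)  = {green, gold, red, blue}
∂A     = {green, gold, red, blue}

open subsets of A: {}; so int(A) = {}
closure: X∖int(X∖A) = X∖{} = {green, gold, red, blue}
∂A = {green, gold, red, blue} minus {} = {green, gold, red, blue}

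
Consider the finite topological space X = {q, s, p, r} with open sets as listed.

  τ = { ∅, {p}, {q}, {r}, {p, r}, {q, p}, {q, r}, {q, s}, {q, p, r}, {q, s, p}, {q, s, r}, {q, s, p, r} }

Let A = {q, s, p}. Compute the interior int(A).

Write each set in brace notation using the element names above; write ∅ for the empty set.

{q, s, p}

U open, U⊆A: ∅, {q}, {p}, {q, s}, {q, p}, {q, s, p}. int(A) = ⋃ = {q, s, p}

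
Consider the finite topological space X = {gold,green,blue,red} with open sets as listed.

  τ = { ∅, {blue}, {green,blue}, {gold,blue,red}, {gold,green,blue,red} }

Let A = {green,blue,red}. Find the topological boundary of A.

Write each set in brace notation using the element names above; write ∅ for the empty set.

interior: largest open inside A is {green,blue} (from ∅, {blue}, {green,blue})
cl via duality: int({gold}) = ∅, so X∖∅ = {gold,green,blue,red}
cl∖int = {gold,red}

{gold,red}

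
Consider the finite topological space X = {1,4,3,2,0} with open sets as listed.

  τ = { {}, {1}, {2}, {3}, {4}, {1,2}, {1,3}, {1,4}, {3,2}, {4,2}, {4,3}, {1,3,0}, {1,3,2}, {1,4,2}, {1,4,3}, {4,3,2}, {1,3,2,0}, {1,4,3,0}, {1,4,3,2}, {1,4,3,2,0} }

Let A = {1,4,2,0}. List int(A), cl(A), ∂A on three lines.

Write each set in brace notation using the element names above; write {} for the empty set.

interior: largest open inside A is {1,4,2} (from {}, {1}, {4}, {2}, {1,2}, {4,2}, {1,4}, {1,4,2})
cl via duality: int({3}) = {3}, so X∖{3} = {1,4,2,0}
cl∖int = {0}

int(A) = {1,4,2}
cl(A)  = {1,4,2,0}
∂A     = {0}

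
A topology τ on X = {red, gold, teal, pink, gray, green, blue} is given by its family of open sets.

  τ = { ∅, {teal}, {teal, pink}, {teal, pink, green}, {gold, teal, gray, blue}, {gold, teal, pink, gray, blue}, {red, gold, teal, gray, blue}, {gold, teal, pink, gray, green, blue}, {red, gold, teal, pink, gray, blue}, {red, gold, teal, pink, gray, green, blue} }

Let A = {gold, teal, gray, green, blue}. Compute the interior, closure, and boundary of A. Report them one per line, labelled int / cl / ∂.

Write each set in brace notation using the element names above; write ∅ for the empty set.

interior: largest open inside A is {gold, teal, gray, blue} (from ∅, {teal}, {gold, teal, gray, blue})
cl via duality: int({red, pink}) = ∅, so X∖∅ = {red, gold, teal, pink, gray, green, blue}
cl∖int = {red, pink, green}

int(A) = {gold, teal, gray, blue}
cl(A)  = {red, gold, teal, pink, gray, green, blue}
∂A     = {red, pink, green}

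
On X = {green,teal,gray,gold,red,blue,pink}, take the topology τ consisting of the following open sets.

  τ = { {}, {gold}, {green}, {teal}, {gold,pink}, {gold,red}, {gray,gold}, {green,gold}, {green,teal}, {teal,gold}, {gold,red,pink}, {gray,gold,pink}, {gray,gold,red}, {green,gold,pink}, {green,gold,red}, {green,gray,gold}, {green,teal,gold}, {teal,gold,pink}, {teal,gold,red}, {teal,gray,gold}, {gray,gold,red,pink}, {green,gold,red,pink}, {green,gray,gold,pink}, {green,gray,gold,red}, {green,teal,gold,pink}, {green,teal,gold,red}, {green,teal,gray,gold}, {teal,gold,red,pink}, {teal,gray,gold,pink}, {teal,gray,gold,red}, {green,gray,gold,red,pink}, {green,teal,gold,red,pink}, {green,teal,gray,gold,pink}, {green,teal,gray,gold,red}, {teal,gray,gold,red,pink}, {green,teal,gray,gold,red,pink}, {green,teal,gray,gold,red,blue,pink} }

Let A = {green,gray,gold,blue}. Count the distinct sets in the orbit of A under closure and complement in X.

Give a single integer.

8

closure: X∖int(X∖A) = X∖{teal} = {green,gray,gold,red,blue,pink}
Let k=closure and c=complement:
  1. A     = {green,gray,gold,blue}
  2. kA    = {green,gray,gold,red,blue,pink}
  3. cA    = {teal,red,pink}
  4. ckA   = {teal}
  5. kcA   = {teal,red,blue,pink}
  6. kckA  = {teal,blue}
  7. ckcA  = {green,gray,gold}
  8. ckckA = {green,gray,gold,red,pink}
— saturated at 8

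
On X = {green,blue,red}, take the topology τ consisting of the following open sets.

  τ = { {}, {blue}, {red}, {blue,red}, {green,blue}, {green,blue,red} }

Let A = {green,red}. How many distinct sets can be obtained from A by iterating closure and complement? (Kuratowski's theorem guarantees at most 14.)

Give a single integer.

4

closure: X∖int(X∖A) = X∖{blue} = {green,red}
Let k=closure and c=complement:
  1. A     = {green,red}
  2. cA    = {blue}
  3. kcA   = {green,blue}
  4. ckcA  = {red}
— saturated at 4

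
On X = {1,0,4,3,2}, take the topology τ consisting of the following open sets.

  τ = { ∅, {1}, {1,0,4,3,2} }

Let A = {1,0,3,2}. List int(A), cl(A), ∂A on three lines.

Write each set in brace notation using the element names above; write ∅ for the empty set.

int(A) = {1}
cl(A)  = {1,0,4,3,2}
∂A     = {0,4,3,2}

open subsets of A: ∅, {1}; so int(A) = {1}
closure: X∖int(X∖A) = X∖∅ = {1,0,4,3,2}
∂A = {1,0,4,3,2} minus {1} = {0,4,3,2}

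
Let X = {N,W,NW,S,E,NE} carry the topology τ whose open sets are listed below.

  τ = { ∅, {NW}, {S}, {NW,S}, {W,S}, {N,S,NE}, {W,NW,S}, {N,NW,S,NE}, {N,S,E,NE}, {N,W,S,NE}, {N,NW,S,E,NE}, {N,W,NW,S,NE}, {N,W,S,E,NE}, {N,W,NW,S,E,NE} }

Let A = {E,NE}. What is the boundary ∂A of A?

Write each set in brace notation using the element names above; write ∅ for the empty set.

{N,E,NE}

interior: largest open inside A is ∅ (from ∅)
cl via duality: int({N,W,NW,S}) = {W,NW,S}, so X∖{W,NW,S} = {N,E,NE}
cl∖int = {N,E,NE}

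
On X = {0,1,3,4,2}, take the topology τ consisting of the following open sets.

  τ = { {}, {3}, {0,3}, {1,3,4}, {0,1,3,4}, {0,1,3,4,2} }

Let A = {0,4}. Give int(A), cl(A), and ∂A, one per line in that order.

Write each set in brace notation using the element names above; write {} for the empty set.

U open, U⊆A: {}. int(A) = ⋃ = {}
X∖A={1,3,2}, int(X∖A)={3}, hence cl(A)={0,1,4,2}
∂A: remove int from cl → {0,1,4,2}

int(A) = {}
cl(A)  = {0,1,4,2}
∂A     = {0,1,4,2}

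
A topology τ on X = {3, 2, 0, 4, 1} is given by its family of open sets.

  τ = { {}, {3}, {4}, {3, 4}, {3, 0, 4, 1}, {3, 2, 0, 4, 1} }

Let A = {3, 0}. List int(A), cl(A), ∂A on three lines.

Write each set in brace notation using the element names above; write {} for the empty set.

int(A) = {3}
cl(A)  = {3, 2, 0, 1}
∂A     = {2, 0, 1}

open subsets of A: {}, {3}; so int(A) = {3}
closure: X∖int(X∖A) = X∖{4} = {3, 2, 0, 1}
∂A = {3, 2, 0, 1} minus {3} = {2, 0, 1}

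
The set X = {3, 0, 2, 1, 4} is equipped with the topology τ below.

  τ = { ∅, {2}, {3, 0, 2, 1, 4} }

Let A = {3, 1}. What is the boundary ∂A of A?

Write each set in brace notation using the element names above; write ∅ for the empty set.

open subsets of A: ∅; so int(A) = ∅
closure: X∖int(X∖A) = X∖{2} = {3, 0, 1, 4}
∂A = {3, 0, 1, 4} minus ∅ = {3, 0, 1, 4}

{3, 0, 1, 4}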